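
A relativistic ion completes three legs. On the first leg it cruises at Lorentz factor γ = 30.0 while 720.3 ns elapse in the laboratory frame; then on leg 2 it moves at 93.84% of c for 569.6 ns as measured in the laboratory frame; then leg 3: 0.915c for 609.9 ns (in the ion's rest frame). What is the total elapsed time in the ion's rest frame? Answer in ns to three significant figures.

Leg 1: γ = 30.0; τ_1 = 720.3/30.00 = 24.01 ns.
Leg 2: β = 0.9384; γ = 1/√(1 − 0.9384²) = 1/√0.1194 = 2.894; τ_2 = 569.6/2.894 = 196.8 ns.
Leg 3: 609.9 ns is already measured in the ion's rest frame.
Total: 24.01 + 196.8 + 609.9 ns.

τ = 831 ns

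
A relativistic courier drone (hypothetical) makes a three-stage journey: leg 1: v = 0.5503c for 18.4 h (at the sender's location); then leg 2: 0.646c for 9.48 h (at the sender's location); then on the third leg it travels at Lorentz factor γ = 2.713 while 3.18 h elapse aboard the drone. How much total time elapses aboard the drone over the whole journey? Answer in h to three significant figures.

Leg 1: γ = 1/√(1 − 0.5503²) = 1/√0.6972 = 1.198; τ_1 = 18.4/1.198 = 15.36 h.
Leg 2: γ = 1/√(1 − 0.646²) = 1/√0.5827 = 1.310; τ_2 = 9.48/1.310 = 7.236 h.
Leg 3: 3.18 h is already measured aboard the drone.
Total: 15.36 + 7.236 + 3.180 h.

τ = 25.8 h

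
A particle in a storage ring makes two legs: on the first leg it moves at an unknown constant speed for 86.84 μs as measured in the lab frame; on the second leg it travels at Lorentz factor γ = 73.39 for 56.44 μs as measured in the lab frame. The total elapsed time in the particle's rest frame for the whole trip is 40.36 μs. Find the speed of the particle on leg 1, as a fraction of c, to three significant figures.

β = 0.890

Leg 1: speed unknown; τ_1 = 86.84/γ_1.
Leg 2: γ = 73.39; τ_2 = 56.44/73.39 = 0.7690 μs.
Total proper time: τ_1 + 0.7690 = 40.36, so τ_1 = 40.36 − 0.7690 = 39.59 μs.
γ_1 = 86.84/39.59 = 2.193; β = √(1 − 1/γ²) = √0.7921.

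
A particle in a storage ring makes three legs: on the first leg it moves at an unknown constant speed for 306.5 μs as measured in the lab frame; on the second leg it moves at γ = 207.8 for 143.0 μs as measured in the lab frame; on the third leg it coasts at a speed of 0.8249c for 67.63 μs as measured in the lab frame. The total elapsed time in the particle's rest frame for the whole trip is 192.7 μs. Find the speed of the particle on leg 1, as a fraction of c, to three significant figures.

β = 0.865

Leg 1: speed unknown; τ_1 = 306.5/γ_1.
Leg 2: γ = 207.8; τ_2 = 143.0/207.8 = 0.6882 μs.
Leg 3: γ = 1/√(1 − 0.8249²) = 1/√0.3195 = 1.769; τ_3 = 67.63/1.769 = 38.23 μs.
Total proper time: τ_1 + 0.6882 + 38.23 = 192.7, so τ_1 = 192.7 − 38.92 = 153.8 μs.
γ_1 = 306.5/153.8 = 1.993; β = √(1 − 1/γ²) = √0.7483.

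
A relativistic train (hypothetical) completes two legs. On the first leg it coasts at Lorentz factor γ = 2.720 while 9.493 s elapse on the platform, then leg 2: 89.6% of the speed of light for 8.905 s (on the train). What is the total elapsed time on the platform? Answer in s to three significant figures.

Leg 1: 9.493 s is already measured on the platform.
Leg 2: β = 0.896; γ = 1/√(1 − 0.896²) = 1/√0.1972 = 2.252; Δt_2 = 2.252 × 8.905 = 20.05 s.
Total: 9.493 + 20.05 s.

Δt = 29.5 s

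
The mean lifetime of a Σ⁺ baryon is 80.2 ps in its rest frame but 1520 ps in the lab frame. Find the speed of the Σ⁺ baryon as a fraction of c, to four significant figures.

γ = Δt/τ₀ = 1520/80.2 = 18.95
β = √(1 − 1/γ²) = √(1 − 0.002784) = √0.9972

β = 0.9986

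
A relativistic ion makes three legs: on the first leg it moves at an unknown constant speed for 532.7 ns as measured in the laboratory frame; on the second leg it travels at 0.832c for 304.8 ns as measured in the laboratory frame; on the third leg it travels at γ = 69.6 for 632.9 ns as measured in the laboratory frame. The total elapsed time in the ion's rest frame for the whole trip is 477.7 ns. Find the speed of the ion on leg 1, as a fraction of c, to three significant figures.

Leg 1: speed unknown; τ_1 = 532.7/γ_1.
Leg 2: γ = 1/√(1 − 0.832²) = 1/√0.3078 = 1.803; τ_2 = 304.8/1.803 = 169.1 ns.
Leg 3: γ = 69.6; τ_3 = 632.9/69.60 = 9.093 ns.
Total proper time: τ_1 + 169.1 + 9.093 = 477.7, so τ_1 = 477.7 − 178.2 = 299.5 ns.
γ_1 = 532.7/299.5 = 1.779; β = √(1 − 1/γ²) = √0.6839.

β = 0.827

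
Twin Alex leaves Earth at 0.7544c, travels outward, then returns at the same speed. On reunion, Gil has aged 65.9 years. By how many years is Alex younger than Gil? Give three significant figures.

γ = 1/√(1 − 0.7544²) = 1/√0.4309 = 1.523
Alex's elapsed proper time: τ = 65.9/1.523 = 43.26 years.
Age gap = Δt − τ = 65.9 − 43.26 years.

Δt − τ = 22.6 years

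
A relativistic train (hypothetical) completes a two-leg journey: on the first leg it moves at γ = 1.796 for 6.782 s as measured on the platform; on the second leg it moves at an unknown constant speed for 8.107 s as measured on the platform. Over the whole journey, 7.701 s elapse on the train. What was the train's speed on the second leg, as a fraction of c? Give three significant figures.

Leg 1: γ = 1.796; τ_1 = 6.782/1.796 = 3.776 s.
Leg 2: speed unknown; τ_2 = 8.107/γ_2.
Total proper time: 3.776 + τ_2 = 7.701, so τ_2 = 7.701 − 3.776 = 3.925 s.
γ_2 = 8.107/3.925 = 2.066; β = √(1 − 1/γ²) = √0.7656.

β = 0.875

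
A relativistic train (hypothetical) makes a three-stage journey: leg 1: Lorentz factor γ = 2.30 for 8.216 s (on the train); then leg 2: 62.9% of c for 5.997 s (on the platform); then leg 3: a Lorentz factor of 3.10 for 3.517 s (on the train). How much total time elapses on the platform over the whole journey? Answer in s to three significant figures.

Leg 1: γ = 2.30; Δt_1 = 2.300 × 8.216 = 18.90 s.
Leg 2: 5.997 s is already measured on the platform.
Leg 3: γ = 3.10; Δt_3 = 3.100 × 3.517 = 10.90 s.
Total: 18.90 + 5.997 + 10.90 s.

Δt = 35.8 s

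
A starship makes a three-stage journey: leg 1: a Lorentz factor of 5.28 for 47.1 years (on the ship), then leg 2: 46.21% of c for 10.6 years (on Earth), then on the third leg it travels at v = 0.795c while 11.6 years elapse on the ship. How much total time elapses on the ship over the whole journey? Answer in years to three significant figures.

τ = 68.1 years

Leg 1: 47.1 years is already measured on the ship.
Leg 2: β = 0.4621; γ = 1/√(1 − 0.4621²) = 1/√0.7865 = 1.128; τ_2 = 10.6/1.128 = 9.400 years.
Leg 3: 11.6 years is already measured on the ship.
Total: 47.10 + 9.400 + 11.60 years.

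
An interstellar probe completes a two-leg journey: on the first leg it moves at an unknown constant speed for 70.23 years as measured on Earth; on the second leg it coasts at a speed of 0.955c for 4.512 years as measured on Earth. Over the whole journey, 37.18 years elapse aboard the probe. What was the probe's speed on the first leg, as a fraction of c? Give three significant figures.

β = 0.860

Leg 1: speed unknown; τ_1 = 70.23/γ_1.
Leg 2: γ = 1/√(1 − 0.955²) = 1/√0.08798 = 3.371; τ_2 = 4.512/3.371 = 1.338 years.
Total proper time: τ_1 + 1.338 = 37.18, so τ_1 = 37.18 − 1.338 = 35.84 years.
γ_1 = 70.23/35.84 = 1.959; β = √(1 − 1/γ²) = √0.7395.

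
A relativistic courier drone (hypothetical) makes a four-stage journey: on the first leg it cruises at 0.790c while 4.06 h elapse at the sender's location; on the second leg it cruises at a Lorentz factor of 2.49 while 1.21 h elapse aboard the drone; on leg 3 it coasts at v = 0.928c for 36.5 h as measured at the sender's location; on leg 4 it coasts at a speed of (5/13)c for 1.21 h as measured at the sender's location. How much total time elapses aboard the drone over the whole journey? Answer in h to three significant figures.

Leg 1: γ = 1/√(1 − 0.790²) = 1/√0.3759 = 1.631; τ_1 = 4.06/1.631 = 2.489 h.
Leg 2: 1.21 h is already measured aboard the drone.
Leg 3: γ = 1/√(1 − 0.928²) = 1/√0.1388 = 2.684; τ_3 = 36.5/2.684 = 13.60 h.
Leg 4: γ = 1/√(1 − (5/13)²) = 13/12 ≈ 1.083; τ_4 = 1.21/1.083 = 1.117 h.
Total: 2.489 + 1.210 + 13.60 + 1.117 h.

τ = 18.4 h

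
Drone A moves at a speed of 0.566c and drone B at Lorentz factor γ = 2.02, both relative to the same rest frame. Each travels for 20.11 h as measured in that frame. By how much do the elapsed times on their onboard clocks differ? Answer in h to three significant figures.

|τ_A − τ_B| = 6.62 h

A: γ = 1/√(1 − 0.566²) = 1/√0.6796 = 1.213; τ_A = 20.11/1.213 = 16.58 h.
B: γ = 2.02; τ_B = 20.11/2.020 = 9.955 h.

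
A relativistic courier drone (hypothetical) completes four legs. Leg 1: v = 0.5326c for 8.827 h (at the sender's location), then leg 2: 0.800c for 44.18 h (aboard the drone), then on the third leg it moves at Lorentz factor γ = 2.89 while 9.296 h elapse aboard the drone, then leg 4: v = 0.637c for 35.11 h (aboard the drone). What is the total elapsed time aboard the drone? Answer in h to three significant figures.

τ = 96.1 h

Leg 1: γ = 1/√(1 − 0.5326²) = 1/√0.7163 = 1.182; τ_1 = 8.827/1.182 = 7.471 h.
Leg 2: 44.18 h is already measured aboard the drone.
Leg 3: 9.296 h is already measured aboard the drone.
Leg 4: 35.11 h is already measured aboard the drone.
Total: 7.471 + 44.18 + 9.296 + 35.11 h.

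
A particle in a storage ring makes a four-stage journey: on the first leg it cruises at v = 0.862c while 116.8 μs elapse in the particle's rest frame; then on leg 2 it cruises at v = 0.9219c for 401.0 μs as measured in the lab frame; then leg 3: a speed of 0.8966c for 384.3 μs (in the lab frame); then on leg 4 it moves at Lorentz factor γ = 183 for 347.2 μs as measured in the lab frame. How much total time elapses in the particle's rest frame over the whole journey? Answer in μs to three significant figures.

Leg 1: 116.8 μs is already measured in the particle's rest frame.
Leg 2: γ = 1/√(1 − 0.9219²) = 1/√0.1501 = 2.581; τ_2 = 401.0/2.581 = 155.4 μs.
Leg 3: γ = 1/√(1 − 0.8966²) = 1/√0.1961 = 2.258; τ_3 = 384.3/2.258 = 170.2 μs.
Leg 4: γ = 183; τ_4 = 347.2/183.0 = 1.897 μs.
Total: 116.8 + 155.4 + 170.2 + 1.897 μs.

τ = 444 μs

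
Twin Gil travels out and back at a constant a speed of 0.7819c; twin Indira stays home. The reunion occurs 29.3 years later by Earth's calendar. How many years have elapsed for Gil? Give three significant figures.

τ = 18.3 years

γ = 1/√(1 − 0.7819²) = 1/√0.3886 = 1.604
Gil's clock measures proper time along the trip: τ = Δt/γ = 29.3/1.604 years.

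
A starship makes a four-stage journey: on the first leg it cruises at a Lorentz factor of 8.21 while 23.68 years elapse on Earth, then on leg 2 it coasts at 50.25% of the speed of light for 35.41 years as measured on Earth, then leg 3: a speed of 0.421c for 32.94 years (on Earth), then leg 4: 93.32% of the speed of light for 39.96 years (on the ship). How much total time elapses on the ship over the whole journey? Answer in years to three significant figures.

Leg 1: γ = 8.21; τ_1 = 23.68/8.210 = 2.884 years.
Leg 2: β = 0.5025; γ = 1/√(1 − 0.5025²) = 1/√0.7475 = 1.157; τ_2 = 35.41/1.157 = 30.61 years.
Leg 3: γ = 1/√(1 − 0.421²) = 1/√0.8228 = 1.102; τ_3 = 32.94/1.102 = 29.88 years.
Leg 4: 39.96 years is already measured on the ship.
Total: 2.884 + 30.61 + 29.88 + 39.96 years.

τ = 103 years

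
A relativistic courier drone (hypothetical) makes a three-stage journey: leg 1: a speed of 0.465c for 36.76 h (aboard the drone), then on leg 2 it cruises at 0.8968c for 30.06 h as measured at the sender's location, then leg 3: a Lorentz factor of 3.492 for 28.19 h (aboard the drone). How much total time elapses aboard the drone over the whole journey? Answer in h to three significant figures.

τ = 78.2 h

Leg 1: 36.76 h is already measured aboard the drone.
Leg 2: γ = 1/√(1 − 0.8968²) = 1/√0.1957 = 2.260; τ_2 = 30.06/2.260 = 13.30 h.
Leg 3: 28.19 h is already measured aboard the drone.
Total: 36.76 + 13.30 + 28.19 h.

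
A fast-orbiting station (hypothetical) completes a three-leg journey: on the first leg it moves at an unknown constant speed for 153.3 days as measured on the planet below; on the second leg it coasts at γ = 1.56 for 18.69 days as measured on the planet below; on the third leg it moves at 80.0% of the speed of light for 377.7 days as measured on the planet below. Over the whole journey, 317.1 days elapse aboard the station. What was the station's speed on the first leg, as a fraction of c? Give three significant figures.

Leg 1: speed unknown; τ_1 = 153.3/γ_1.
Leg 2: γ = 1.56; τ_2 = 18.69/1.560 = 11.98 days.
Leg 3: β = 0.800; γ = 1/√(1 − 0.800²) = 1/√0.3600 = 1.667; τ_3 = 377.7/1.667 = 226.6 days.
Total proper time: τ_1 + 11.98 + 226.6 = 317.1, so τ_1 = 317.1 − 238.6 = 78.50 days.
γ_1 = 153.3/78.50 = 1.953; β = √(1 − 1/γ²) = √0.7378.

β = 0.859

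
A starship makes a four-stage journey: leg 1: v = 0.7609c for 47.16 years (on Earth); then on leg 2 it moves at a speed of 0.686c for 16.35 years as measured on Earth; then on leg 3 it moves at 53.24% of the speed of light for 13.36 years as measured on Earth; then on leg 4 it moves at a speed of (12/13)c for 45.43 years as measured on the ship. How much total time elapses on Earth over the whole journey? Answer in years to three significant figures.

Leg 1: 47.16 years is already measured on Earth.
Leg 2: 16.35 years is already measured on Earth.
Leg 3: 13.36 years is already measured on Earth.
Leg 4: γ = 1/√(1 − (12/13)²) = 13/5 = 2.600; Δt_4 = 2.600 × 45.43 = 118.1 years.
Total: 47.16 + 16.35 + 13.36 + 118.1 years.

Δt = 195 years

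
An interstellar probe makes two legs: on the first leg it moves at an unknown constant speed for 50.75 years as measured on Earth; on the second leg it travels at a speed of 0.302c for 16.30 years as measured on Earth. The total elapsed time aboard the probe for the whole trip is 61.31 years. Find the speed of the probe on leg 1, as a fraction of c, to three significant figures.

Leg 1: speed unknown; τ_1 = 50.75/γ_1.
Leg 2: γ = 1/√(1 − 0.302²) = 1/√0.9088 = 1.049; τ_2 = 16.30/1.049 = 15.54 years.
Total proper time: τ_1 + 15.54 = 61.31, so τ_1 = 61.31 − 15.54 = 45.77 years.
γ_1 = 50.75/45.77 = 1.109; β = √(1 − 1/γ²) = √0.1866.

β = 0.432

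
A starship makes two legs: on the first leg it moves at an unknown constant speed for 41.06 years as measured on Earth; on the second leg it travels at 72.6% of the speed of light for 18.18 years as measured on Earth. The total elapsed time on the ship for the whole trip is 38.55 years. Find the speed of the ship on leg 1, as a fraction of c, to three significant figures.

β = 0.773

Leg 1: speed unknown; τ_1 = 41.06/γ_1.
Leg 2: β = 0.726; γ = 1/√(1 − 0.726²) = 1/√0.4729 = 1.454; τ_2 = 18.18/1.454 = 12.50 years.
Total proper time: τ_1 + 12.50 = 38.55, so τ_1 = 38.55 − 12.50 = 26.05 years.
γ_1 = 41.06/26.05 = 1.576; β = √(1 − 1/γ²) = √0.5976.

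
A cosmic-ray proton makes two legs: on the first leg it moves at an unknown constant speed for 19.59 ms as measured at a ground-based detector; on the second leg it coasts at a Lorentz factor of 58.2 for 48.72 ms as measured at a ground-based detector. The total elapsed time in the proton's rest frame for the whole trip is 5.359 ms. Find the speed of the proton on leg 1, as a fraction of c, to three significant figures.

β = 0.973

Leg 1: speed unknown; τ_1 = 19.59/γ_1.
Leg 2: γ = 58.2; τ_2 = 48.72/58.20 = 0.8371 ms.
Total proper time: τ_1 + 0.8371 = 5.359, so τ_1 = 5.359 − 0.8371 = 4.522 ms.
γ_1 = 19.59/4.522 = 4.332; β = √(1 − 1/γ²) = √0.9467.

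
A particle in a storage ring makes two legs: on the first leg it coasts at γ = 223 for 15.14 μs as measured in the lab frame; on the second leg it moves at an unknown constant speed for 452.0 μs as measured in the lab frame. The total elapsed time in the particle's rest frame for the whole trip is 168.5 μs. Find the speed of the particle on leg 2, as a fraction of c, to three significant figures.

β = 0.928

Leg 1: γ = 223; τ_1 = 15.14/223.0 = 0.06789 μs.
Leg 2: speed unknown; τ_2 = 452.0/γ_2.
Total proper time: 0.06789 + τ_2 = 168.5, so τ_2 = 168.5 − 0.06789 = 168.4 μs.
γ_2 = 452.0/168.4 = 2.684; β = √(1 − 1/γ²) = √0.8611.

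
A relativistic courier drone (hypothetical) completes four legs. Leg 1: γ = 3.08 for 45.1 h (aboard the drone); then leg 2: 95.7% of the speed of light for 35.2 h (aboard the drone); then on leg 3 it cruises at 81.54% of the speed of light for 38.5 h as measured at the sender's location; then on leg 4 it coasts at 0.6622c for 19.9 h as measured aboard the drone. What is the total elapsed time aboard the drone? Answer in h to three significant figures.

Leg 1: 45.1 h is already measured aboard the drone.
Leg 2: 35.2 h is already measured aboard the drone.
Leg 3: β = 0.8154; γ = 1/√(1 − 0.8154²) = 1/√0.3351 = 1.727; τ_3 = 38.5/1.727 = 22.29 h.
Leg 4: 19.9 h is already measured aboard the drone.
Total: 45.10 + 35.20 + 22.29 + 19.90 h.

τ = 122 h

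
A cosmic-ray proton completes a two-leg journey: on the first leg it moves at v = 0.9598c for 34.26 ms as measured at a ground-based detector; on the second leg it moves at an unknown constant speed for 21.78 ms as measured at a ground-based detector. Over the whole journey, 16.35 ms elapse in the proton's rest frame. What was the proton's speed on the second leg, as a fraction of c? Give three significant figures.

β = 0.951

Leg 1: γ = 1/√(1 − 0.9598²) = 1/√0.07878 = 3.563; τ_1 = 34.26/3.563 = 9.616 ms.
Leg 2: speed unknown; τ_2 = 21.78/γ_2.
Total proper time: 9.616 + τ_2 = 16.35, so τ_2 = 16.35 − 9.616 = 6.734 ms.
γ_2 = 21.78/6.734 = 3.234; β = √(1 − 1/γ²) = √0.9044.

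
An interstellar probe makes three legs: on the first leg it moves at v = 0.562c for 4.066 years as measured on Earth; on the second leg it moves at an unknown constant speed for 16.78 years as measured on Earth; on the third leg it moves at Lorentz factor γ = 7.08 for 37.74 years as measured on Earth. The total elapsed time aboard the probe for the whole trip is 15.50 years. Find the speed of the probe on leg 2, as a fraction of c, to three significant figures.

β = 0.914

Leg 1: γ = 1/√(1 − 0.562²) = 1/√0.6842 = 1.209; τ_1 = 4.066/1.209 = 3.363 years.
Leg 2: speed unknown; τ_2 = 16.78/γ_2.
Leg 3: γ = 7.08; τ_3 = 37.74/7.080 = 5.331 years.
Total proper time: 3.363 + τ_2 + 5.331 = 15.50, so τ_2 = 15.50 − 8.694 = 6.806 years.
γ_2 = 16.78/6.806 = 2.465; β = √(1 − 1/γ²) = √0.8355.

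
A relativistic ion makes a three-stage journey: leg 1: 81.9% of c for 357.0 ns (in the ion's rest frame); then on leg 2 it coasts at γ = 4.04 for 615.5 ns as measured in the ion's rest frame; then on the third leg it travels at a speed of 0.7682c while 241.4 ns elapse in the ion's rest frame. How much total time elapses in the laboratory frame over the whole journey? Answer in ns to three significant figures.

Leg 1: β = 0.819; γ = 1/√(1 − 0.819²) = 1/√0.3292 = 1.743; Δt_1 = 1.743 × 357.0 = 622.2 ns.
Leg 2: γ = 4.04; Δt_2 = 4.040 × 615.5 = 2487 ns.
Leg 3: γ = 1/√(1 − 0.7682²) = 1/√0.4099 = 1.562; Δt_3 = 1.562 × 241.4 = 377.1 ns.
Total: 622.2 + 2487 + 377.1 ns.

Δt = 3490 ns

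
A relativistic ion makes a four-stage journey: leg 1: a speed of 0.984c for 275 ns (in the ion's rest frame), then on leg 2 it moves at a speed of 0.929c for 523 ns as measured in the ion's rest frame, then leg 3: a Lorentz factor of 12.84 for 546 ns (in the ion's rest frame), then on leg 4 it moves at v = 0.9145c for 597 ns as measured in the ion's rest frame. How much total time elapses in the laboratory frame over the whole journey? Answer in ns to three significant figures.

Δt = 1.14×10⁴ ns

Leg 1: γ = 1/√(1 − 0.984²) = 1/√0.03174 = 5.613; Δt_1 = 5.613 × 275 = 1543 ns.
Leg 2: γ = 1/√(1 − 0.929²) = 1/√0.1370 = 2.702; Δt_2 = 2.702 × 523 = 1413 ns.
Leg 3: γ = 12.84; Δt_3 = 12.84 × 546 = 7011 ns.
Leg 4: γ = 1/√(1 − 0.9145²) = 1/√0.1637 = 2.472; Δt_4 = 2.472 × 597 = 1476 ns.
Total: 1543 + 1413 + 7011 + 1476 ns.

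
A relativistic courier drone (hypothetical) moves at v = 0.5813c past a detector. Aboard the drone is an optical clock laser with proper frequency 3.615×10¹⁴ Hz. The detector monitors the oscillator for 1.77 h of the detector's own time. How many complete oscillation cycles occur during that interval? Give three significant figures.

γ = 1/√(1 − 0.5813²) = 1/√0.6621 = 1.229
During 1.77 h of lab time, the oscillator's proper time advances by τ = Δt/γ = 1.77/1.229 = 1.440 h = 5.185×10³ s.
N = f × τ = 3.615×10¹⁴ × 5.185×10³ = 1.874×10¹⁸.

N = 1.87×10¹⁸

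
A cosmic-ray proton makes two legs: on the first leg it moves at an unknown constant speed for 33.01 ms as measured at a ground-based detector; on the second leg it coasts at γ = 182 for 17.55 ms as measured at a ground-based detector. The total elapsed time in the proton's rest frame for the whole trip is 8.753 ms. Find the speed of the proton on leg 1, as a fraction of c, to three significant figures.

Leg 1: speed unknown; τ_1 = 33.01/γ_1.
Leg 2: γ = 182; τ_2 = 17.55/182.0 = 0.09643 ms.
Total proper time: τ_1 + 0.09643 = 8.753, so τ_1 = 8.753 − 0.09643 = 8.657 ms.
γ_1 = 33.01/8.657 = 3.813; β = √(1 − 1/γ²) = √0.9312.

β = 0.965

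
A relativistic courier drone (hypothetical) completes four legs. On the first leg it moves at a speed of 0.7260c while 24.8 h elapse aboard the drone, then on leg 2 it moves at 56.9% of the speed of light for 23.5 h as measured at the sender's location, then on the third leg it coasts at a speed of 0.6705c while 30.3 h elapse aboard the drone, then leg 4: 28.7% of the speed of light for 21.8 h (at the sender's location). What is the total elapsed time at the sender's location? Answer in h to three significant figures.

Δt = 122 h

Leg 1: γ = 1/√(1 − 0.7260²) = 1/√0.4729 = 1.454; Δt_1 = 1.454 × 24.8 = 36.06 h.
Leg 2: 23.5 h is already measured at the sender's location.
Leg 3: γ = 1/√(1 − 0.6705²) = 1/√0.5504 = 1.348; Δt_3 = 1.348 × 30.3 = 40.84 h.
Leg 4: 21.8 h is already measured at the sender's location.
Total: 36.06 + 23.50 + 40.84 + 21.80 h.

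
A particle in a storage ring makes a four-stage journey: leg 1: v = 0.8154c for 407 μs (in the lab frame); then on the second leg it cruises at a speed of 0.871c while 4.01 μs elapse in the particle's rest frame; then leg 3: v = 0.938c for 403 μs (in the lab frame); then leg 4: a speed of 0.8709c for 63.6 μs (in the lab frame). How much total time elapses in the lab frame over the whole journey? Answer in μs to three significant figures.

Δt = 882 μs

Leg 1: 407 μs is already measured in the lab frame.
Leg 2: γ = 1/√(1 − 0.871²) = 1/√0.2414 = 2.035; Δt_2 = 2.035 × 4.01 = 8.162 μs.
Leg 3: 403 μs is already measured in the lab frame.
Leg 4: 63.6 μs is already measured in the lab frame.
Total: 407.0 + 8.162 + 403.0 + 63.60 μs.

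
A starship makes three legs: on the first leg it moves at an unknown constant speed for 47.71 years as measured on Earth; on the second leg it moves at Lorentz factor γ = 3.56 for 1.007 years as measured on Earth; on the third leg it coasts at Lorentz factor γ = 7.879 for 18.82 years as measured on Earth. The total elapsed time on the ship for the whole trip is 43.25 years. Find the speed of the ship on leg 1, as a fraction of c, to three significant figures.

Leg 1: speed unknown; τ_1 = 47.71/γ_1.
Leg 2: γ = 3.56; τ_2 = 1.007/3.560 = 0.2829 years.
Leg 3: γ = 7.879; τ_3 = 18.82/7.879 = 2.389 years.
Total proper time: τ_1 + 0.2829 + 2.389 = 43.25, so τ_1 = 43.25 − 2.671 = 40.58 years.
γ_1 = 47.71/40.58 = 1.176; β = √(1 − 1/γ²) = √0.2766.

β = 0.526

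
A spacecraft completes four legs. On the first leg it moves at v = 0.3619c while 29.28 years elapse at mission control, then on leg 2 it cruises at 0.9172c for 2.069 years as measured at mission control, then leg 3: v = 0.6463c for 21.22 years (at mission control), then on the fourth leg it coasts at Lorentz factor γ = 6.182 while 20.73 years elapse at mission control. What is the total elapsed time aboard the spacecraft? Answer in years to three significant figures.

τ = 47.7 years

Leg 1: γ = 1/√(1 − 0.3619²) = 1/√0.8690 = 1.073; τ_1 = 29.28/1.073 = 27.30 years.
Leg 2: γ = 1/√(1 − 0.9172²) = 1/√0.1587 = 2.510; τ_2 = 2.069/2.510 = 0.8243 years.
Leg 3: γ = 1/√(1 − 0.6463²) = 1/√0.5823 = 1.310; τ_3 = 21.22/1.310 = 16.19 years.
Leg 4: γ = 6.182; τ_4 = 20.73/6.182 = 3.353 years.
Total: 27.30 + 0.8243 + 16.19 + 3.353 years.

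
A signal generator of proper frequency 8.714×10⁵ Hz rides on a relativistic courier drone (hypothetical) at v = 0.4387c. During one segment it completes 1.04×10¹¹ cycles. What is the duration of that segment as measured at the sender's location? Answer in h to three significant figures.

γ = 1/√(1 − 0.4387²) = 1/√0.8075 = 1.113
Proper time for N cycles: τ = N/f = 1.04×10¹¹/(8.714×10⁵) = 1.193×10⁵ s = 33.15 h.
Lab-frame duration Δt = γτ = 1.113 × 33.15 = 36.89 h.

Δt = 36.9 h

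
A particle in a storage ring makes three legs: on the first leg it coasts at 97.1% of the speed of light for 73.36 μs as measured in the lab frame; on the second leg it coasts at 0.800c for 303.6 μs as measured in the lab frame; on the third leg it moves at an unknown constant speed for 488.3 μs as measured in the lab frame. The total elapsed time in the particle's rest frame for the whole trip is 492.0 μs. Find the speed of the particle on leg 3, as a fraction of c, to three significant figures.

β = 0.801

Leg 1: β = 0.971; γ = 1/√(1 − 0.971²) = 1/√0.05716 = 4.183; τ_1 = 73.36/4.183 = 17.54 μs.
Leg 2: γ = 1/√(1 − 0.800²) = 5/3 ≈ 1.667; τ_2 = 303.6/1.667 = 182.2 μs.
Leg 3: speed unknown; τ_3 = 488.3/γ_3.
Total proper time: 17.54 + 182.2 + τ_3 = 492.0, so τ_3 = 492.0 − 199.7 = 292.3 μs.
γ_3 = 488.3/292.3 = 1.671; β = √(1 − 1/γ²) = √0.6417.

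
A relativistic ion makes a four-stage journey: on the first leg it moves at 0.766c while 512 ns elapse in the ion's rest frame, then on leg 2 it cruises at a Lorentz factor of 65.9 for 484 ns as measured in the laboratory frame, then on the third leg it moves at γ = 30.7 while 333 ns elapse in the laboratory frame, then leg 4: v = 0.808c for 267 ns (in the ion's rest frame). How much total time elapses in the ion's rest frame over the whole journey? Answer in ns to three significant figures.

τ = 797 ns

Leg 1: 512 ns is already measured in the ion's rest frame.
Leg 2: γ = 65.9; τ_2 = 484/65.90 = 7.344 ns.
Leg 3: γ = 30.7; τ_3 = 333/30.70 = 10.85 ns.
Leg 4: 267 ns is already measured in the ion's rest frame.
Total: 512.0 + 7.344 + 10.85 + 267.0 ns.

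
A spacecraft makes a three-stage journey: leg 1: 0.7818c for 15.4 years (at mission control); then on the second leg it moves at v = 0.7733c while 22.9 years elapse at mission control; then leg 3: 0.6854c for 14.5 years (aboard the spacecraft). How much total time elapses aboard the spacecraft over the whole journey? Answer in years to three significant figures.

τ = 38.6 years

Leg 1: γ = 1/√(1 − 0.7818²) = 1/√0.3888 = 1.604; τ_1 = 15.4/1.604 = 9.602 years.
Leg 2: γ = 1/√(1 − 0.7733²) = 1/√0.4020 = 1.577; τ_2 = 22.9/1.577 = 14.52 years.
Leg 3: 14.5 years is already measured aboard the spacecraft.
Total: 9.602 + 14.52 + 14.50 years.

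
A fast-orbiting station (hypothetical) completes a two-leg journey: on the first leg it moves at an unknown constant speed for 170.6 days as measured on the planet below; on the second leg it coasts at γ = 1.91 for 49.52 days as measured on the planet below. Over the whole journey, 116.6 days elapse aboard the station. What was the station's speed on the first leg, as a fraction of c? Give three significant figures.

β = 0.847

Leg 1: speed unknown; τ_1 = 170.6/γ_1.
Leg 2: γ = 1.91; τ_2 = 49.52/1.910 = 25.93 days.
Total proper time: τ_1 + 25.93 = 116.6, so τ_1 = 116.6 − 25.93 = 90.67 days.
γ_1 = 170.6/90.67 = 1.881; β = √(1 − 1/γ²) = √0.7175.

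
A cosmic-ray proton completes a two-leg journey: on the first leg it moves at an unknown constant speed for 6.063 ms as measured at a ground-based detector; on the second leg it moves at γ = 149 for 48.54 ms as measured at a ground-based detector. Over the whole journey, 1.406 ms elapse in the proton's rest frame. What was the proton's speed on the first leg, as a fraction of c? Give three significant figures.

Leg 1: speed unknown; τ_1 = 6.063/γ_1.
Leg 2: γ = 149; τ_2 = 48.54/149.0 = 0.3258 ms.
Total proper time: τ_1 + 0.3258 = 1.406, so τ_1 = 1.406 − 0.3258 = 1.080 ms.
γ_1 = 6.063/1.080 = 5.613; β = √(1 − 1/γ²) = √0.9683.

β = 0.984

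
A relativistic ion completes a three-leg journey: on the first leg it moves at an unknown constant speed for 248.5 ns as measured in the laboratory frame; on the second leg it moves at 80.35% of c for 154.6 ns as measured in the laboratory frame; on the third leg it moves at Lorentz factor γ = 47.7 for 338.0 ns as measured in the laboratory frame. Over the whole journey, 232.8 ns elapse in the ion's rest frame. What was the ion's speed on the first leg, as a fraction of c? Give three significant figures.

Leg 1: speed unknown; τ_1 = 248.5/γ_1.
Leg 2: β = 0.8035; γ = 1/√(1 − 0.8035²) = 1/√0.3544 = 1.680; τ_2 = 154.6/1.680 = 92.03 ns.
Leg 3: γ = 47.7; τ_3 = 338.0/47.70 = 7.086 ns.
Total proper time: τ_1 + 92.03 + 7.086 = 232.8, so τ_1 = 232.8 − 99.12 = 133.7 ns.
γ_1 = 248.5/133.7 = 1.859; β = √(1 − 1/γ²) = √0.7106.

β = 0.843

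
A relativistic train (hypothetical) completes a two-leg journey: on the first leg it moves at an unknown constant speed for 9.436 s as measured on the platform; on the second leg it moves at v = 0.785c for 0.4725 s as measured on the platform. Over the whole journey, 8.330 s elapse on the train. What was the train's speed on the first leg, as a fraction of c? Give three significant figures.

β = 0.524

Leg 1: speed unknown; τ_1 = 9.436/γ_1.
Leg 2: γ = 1/√(1 − 0.785²) = 1/√0.3838 = 1.614; τ_2 = 0.4725/1.614 = 0.2927 s.
Total proper time: τ_1 + 0.2927 = 8.330, so τ_1 = 8.330 − 0.2927 = 8.037 s.
γ_1 = 9.436/8.037 = 1.174; β = √(1 − 1/γ²) = √0.2745.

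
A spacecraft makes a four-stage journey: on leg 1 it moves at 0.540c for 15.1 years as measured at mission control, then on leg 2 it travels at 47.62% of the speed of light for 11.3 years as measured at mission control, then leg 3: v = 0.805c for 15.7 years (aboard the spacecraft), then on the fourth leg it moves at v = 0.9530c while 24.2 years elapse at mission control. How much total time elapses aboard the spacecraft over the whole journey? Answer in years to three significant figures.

Leg 1: γ = 1/√(1 − 0.540²) = 1/√0.7084 = 1.188; τ_1 = 15.1/1.188 = 12.71 years.
Leg 2: β = 0.4762; γ = 1/√(1 − 0.4762²) = 1/√0.7732 = 1.137; τ_2 = 11.3/1.137 = 9.937 years.
Leg 3: 15.7 years is already measured aboard the spacecraft.
Leg 4: γ = 1/√(1 − 0.9530²) = 1/√0.09179 = 3.301; τ_4 = 24.2/3.301 = 7.332 years.
Total: 12.71 + 9.937 + 15.70 + 7.332 years.

τ = 45.7 years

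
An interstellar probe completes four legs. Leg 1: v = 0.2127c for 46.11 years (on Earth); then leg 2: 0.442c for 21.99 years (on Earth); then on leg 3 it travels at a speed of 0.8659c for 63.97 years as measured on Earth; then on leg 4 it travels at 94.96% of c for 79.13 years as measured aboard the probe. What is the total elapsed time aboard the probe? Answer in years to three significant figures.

τ = 176 years

Leg 1: γ = 1/√(1 − 0.2127²) = 1/√0.9548 = 1.023; τ_1 = 46.11/1.023 = 45.05 years.
Leg 2: γ = 1/√(1 − 0.442²) = 1/√0.8046 = 1.115; τ_2 = 21.99/1.115 = 19.73 years.
Leg 3: γ = 1/√(1 − 0.8659²) = 1/√0.2502 = 1.999; τ_3 = 63.97/1.999 = 32.00 years.
Leg 4: 79.13 years is already measured aboard the probe.
Total: 45.05 + 19.73 + 32.00 + 79.13 years.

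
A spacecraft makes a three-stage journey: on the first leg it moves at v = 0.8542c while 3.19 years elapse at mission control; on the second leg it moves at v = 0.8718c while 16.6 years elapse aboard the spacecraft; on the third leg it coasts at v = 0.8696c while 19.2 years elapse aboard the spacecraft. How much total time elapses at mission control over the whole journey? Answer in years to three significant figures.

Leg 1: 3.19 years is already measured at mission control.
Leg 2: γ = 1/√(1 − 0.8718²) = 1/√0.2400 = 2.041; Δt_2 = 2.041 × 16.6 = 33.89 years.
Leg 3: γ = 1/√(1 − 0.8696²) = 1/√0.2438 = 2.025; Δt_3 = 2.025 × 19.2 = 38.89 years.
Total: 3.190 + 33.89 + 38.89 years.

Δt = 76.0 years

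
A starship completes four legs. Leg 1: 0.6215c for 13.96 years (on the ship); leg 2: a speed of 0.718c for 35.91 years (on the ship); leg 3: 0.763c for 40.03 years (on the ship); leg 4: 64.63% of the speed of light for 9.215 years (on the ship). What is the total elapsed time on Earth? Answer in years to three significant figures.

Leg 1: γ = 1/√(1 − 0.6215²) = 1/√0.6137 = 1.276; Δt_1 = 1.276 × 13.96 = 17.82 years.
Leg 2: γ = 1/√(1 − 0.718²) = 1/√0.4845 = 1.437; Δt_2 = 1.437 × 35.91 = 51.59 years.
Leg 3: γ = 1/√(1 − 0.763²) = 1/√0.4178 = 1.547; Δt_3 = 1.547 × 40.03 = 61.93 years.
Leg 4: β = 0.6463; γ = 1/√(1 − 0.6463²) = 1/√0.5823 = 1.310; Δt_4 = 1.310 × 9.215 = 12.08 years.
Total: 17.82 + 51.59 + 61.93 + 12.08 years.

Δt = 143 years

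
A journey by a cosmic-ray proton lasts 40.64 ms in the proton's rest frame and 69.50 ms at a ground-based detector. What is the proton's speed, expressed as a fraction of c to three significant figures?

The proper time is measured in the proton's rest frame (both events occur at the proton's location); Δt is measured at a ground-based detector. γ = Δt/τ = 69.50/40.64 = 1.710.
β = √(1 − 1/γ²) = √(1 − 0.3419) = √0.6581

β = 0.811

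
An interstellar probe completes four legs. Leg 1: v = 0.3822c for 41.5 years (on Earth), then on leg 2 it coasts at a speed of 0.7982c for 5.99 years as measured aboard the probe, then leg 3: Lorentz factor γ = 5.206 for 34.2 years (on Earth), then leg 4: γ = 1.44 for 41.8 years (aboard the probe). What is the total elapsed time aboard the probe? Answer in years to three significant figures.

Leg 1: γ = 1/√(1 − 0.3822²) = 1/√0.8539 = 1.082; τ_1 = 41.5/1.082 = 38.35 years.
Leg 2: 5.99 years is already measured aboard the probe.
Leg 3: γ = 5.206; τ_3 = 34.2/5.206 = 6.569 years.
Leg 4: 41.8 years is already measured aboard the probe.
Total: 38.35 + 5.990 + 6.569 + 41.80 years.

τ = 92.7 years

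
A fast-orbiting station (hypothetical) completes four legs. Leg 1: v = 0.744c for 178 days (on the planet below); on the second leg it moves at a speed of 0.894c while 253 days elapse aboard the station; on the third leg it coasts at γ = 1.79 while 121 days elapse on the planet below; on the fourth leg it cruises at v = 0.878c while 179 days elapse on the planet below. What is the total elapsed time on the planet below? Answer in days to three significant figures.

Leg 1: 178 days is already measured on the planet below.
Leg 2: γ = 1/√(1 − 0.894²) = 1/√0.2008 = 2.232; Δt_2 = 2.232 × 253 = 564.6 days.
Leg 3: 121 days is already measured on the planet below.
Leg 4: 179 days is already measured on the planet below.
Total: 178.0 + 564.6 + 121.0 + 179.0 days.

Δt = 1040 days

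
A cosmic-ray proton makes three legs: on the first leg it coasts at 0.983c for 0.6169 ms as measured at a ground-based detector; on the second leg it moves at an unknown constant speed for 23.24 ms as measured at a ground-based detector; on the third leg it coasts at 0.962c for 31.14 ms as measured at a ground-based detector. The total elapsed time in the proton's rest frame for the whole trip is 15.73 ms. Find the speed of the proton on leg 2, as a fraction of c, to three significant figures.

β = 0.952

Leg 1: γ = 1/√(1 − 0.983²) = 1/√0.03371 = 5.446; τ_1 = 0.6169/5.446 = 0.1133 ms.
Leg 2: speed unknown; τ_2 = 23.24/γ_2.
Leg 3: γ = 1/√(1 − 0.962²) = 1/√0.07456 = 3.662; τ_3 = 31.14/3.662 = 8.503 ms.
Total proper time: 0.1133 + τ_2 + 8.503 = 15.73, so τ_2 = 15.73 − 8.616 = 7.114 ms.
γ_2 = 23.24/7.114 = 3.267; β = √(1 − 1/γ²) = √0.9063.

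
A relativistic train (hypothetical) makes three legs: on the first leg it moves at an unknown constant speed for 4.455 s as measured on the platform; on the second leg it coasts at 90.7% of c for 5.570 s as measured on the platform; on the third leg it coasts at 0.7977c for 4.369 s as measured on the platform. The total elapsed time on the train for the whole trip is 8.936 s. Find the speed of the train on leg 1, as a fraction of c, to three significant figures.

Leg 1: speed unknown; τ_1 = 4.455/γ_1.
Leg 2: β = 0.907; γ = 1/√(1 − 0.907²) = 1/√0.1774 = 2.375; τ_2 = 5.570/2.375 = 2.346 s.
Leg 3: γ = 1/√(1 − 0.7977²) = 1/√0.3637 = 1.658; τ_3 = 4.369/1.658 = 2.635 s.
Total proper time: τ_1 + 2.346 + 2.635 = 8.936, so τ_1 = 8.936 − 4.980 = 3.956 s.
γ_1 = 4.455/3.956 = 1.126; β = √(1 − 1/γ²) = √0.2116.

β = 0.460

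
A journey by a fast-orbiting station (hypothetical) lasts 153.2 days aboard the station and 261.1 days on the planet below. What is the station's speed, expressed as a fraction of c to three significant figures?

The proper time is measured aboard the station (both events occur at the station's location); Δt is measured on the planet below. γ = Δt/τ = 261.1/153.2 = 1.704.
β = √(1 − 1/γ²) = √(1 − 0.3443) = √0.6557

β = 0.810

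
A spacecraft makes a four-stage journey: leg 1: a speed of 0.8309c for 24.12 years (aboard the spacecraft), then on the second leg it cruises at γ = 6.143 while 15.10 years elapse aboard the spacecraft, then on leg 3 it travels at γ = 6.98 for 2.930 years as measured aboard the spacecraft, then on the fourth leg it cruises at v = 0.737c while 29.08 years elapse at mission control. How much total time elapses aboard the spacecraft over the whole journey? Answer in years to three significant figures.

τ = 61.8 years

Leg 1: 24.12 years is already measured aboard the spacecraft.
Leg 2: 15.10 years is already measured aboard the spacecraft.
Leg 3: 2.930 years is already measured aboard the spacecraft.
Leg 4: γ = 1/√(1 − 0.737²) = 1/√0.4568 = 1.480; τ_4 = 29.08/1.480 = 19.65 years.
Total: 24.12 + 15.10 + 2.930 + 19.65 years.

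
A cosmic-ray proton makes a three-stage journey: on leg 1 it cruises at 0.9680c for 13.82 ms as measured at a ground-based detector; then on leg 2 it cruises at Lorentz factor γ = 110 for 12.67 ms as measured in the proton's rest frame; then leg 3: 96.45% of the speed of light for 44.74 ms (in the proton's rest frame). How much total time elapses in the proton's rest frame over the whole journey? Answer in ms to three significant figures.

τ = 60.9 ms

Leg 1: γ = 1/√(1 − 0.9680²) = 1/√0.06298 = 3.985; τ_1 = 13.82/3.985 = 3.468 ms.
Leg 2: 12.67 ms is already measured in the proton's rest frame.
Leg 3: 44.74 ms is already measured in the proton's rest frame.
Total: 3.468 + 12.67 + 44.74 ms.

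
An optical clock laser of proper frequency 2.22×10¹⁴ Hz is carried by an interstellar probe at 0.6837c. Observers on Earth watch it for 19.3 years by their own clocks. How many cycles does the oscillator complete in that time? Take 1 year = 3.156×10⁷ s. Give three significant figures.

N = 9.87×10²²

γ = 1/√(1 − 0.6837²) = 1/√0.5326 = 1.370
During 19.3 years of lab time, the oscillator's proper time advances by τ = Δt/γ = 19.3/1.370 = 14.08 years = 4.445×10⁸ s.
N = f × τ = 2.22×10¹⁴ × 4.445×10⁸ = 9.868×10²².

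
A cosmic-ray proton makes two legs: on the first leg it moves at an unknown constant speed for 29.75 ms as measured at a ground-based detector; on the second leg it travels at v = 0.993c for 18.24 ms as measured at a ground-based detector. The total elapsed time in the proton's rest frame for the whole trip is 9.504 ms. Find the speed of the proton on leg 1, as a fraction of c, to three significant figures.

Leg 1: speed unknown; τ_1 = 29.75/γ_1.
Leg 2: γ = 1/√(1 − 0.993²) = 1/√0.01395 = 8.466; τ_2 = 18.24/8.466 = 2.154 ms.
Total proper time: τ_1 + 2.154 = 9.504, so τ_1 = 9.504 − 2.154 = 7.350 ms.
γ_1 = 29.75/7.350 = 4.048; β = √(1 − 1/γ²) = √0.9390.

β = 0.969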